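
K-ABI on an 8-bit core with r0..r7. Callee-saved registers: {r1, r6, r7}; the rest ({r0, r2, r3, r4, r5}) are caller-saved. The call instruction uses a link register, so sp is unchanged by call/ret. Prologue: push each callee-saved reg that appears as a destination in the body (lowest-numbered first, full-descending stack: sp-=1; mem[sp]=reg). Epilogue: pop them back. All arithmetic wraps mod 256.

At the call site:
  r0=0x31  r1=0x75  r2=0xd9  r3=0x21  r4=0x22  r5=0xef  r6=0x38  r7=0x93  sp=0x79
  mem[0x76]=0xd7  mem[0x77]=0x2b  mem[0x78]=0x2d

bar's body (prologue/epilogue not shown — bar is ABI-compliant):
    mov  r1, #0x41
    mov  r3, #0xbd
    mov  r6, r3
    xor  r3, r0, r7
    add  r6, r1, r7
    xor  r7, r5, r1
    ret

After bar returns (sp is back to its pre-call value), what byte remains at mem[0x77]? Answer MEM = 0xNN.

MEM = 0x38

prologue: push r1 → mem[0x78]=0x75, sp=0x78
prologue: push r6 → mem[0x77]=0x38, sp=0x77
prologue: push r7 → mem[0x76]=0x93, sp=0x76
body[0] mov  r1, #0x41 → r1=0x41
body[1] mov  r3, #0xbd → r3=0xbd
body[2] mov  r6, r3 → r6=0xbd
body[3] xor  r3, r0, r7 → r3=0xa2
body[4] add  r6, r1, r7 → r6=0xd4
body[5] xor  r7, r5, r1 → r7=0xae
epilogue: pop r7=0x93, sp=0x77
epilogue: pop r6=0x38, sp=0x78
epilogue: pop r1=0x75, sp=0x79
prologue pushed ['r1', 'r6', 'r7'] at ['0x78', '0x77', '0x76']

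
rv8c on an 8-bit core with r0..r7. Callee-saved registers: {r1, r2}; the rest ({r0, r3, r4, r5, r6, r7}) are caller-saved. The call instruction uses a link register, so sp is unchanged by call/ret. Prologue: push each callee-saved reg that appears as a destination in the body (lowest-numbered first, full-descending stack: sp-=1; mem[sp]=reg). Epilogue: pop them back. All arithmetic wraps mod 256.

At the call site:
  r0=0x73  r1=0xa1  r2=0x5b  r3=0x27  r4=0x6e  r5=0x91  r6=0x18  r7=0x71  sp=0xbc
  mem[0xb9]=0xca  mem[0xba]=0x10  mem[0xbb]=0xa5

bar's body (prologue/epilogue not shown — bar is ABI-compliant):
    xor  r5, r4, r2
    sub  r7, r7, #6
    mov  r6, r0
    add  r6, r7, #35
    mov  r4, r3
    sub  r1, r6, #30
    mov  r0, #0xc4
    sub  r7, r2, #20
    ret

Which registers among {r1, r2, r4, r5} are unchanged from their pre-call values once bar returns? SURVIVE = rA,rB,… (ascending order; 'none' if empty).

prologue: push r1 -> mem[0xbb]=0xa1, sp=0xbb
body[0] xor  r5, r4, r2 -> r5=0x35
body[1] sub  r7, r7, #6 -> r7=0x6b
body[2] mov  r6, r0 -> r6=0x73
body[3] add  r6, r7, #35 -> r6=0x8e
body[4] mov  r4, r3 -> r4=0x27
body[5] sub  r1, r6, #30 -> r1=0x70
body[6] mov  r0, #0xc4 -> r0=0xc4
body[7] sub  r7, r2, #20 -> r7=0x47
epilogue: pop r1=0xa1, sp=0xbc
r1: callee-saved, written=True
r2: callee-saved, written=False
r4: caller-saved, written=True
r5: caller-saved, written=True

SURVIVE = r1,r2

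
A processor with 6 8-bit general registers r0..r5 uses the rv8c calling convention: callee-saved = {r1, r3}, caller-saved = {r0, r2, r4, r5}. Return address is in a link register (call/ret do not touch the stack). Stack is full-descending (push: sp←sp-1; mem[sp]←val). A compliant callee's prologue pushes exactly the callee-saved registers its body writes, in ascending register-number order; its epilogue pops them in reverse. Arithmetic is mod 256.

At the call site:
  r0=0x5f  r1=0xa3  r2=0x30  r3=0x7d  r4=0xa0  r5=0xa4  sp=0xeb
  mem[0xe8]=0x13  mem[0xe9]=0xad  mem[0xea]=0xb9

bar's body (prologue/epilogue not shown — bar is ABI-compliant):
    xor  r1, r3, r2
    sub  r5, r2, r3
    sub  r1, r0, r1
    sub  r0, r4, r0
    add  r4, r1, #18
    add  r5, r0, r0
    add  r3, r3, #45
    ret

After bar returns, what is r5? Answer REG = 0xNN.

prologue: push r1 → mem[0xea]=0xa3, sp=0xea
prologue: push r3 → mem[0xe9]=0x7d, sp=0xe9
body[0] xor  r1, r3, r2 → r1=0x4d
body[1] sub  r5, r2, r3 → r5=0xb3
body[2] sub  r1, r0, r1 → r1=0x12
body[3] sub  r0, r4, r0 → r0=0x41
body[4] add  r4, r1, #18 → r4=0x24
body[5] add  r5, r0, r0 → r5=0x82
body[6] add  r3, r3, #45 → r3=0xaa
epilogue: pop r3=0x7d, sp=0xea
epilogue: pop r1=0xa3, sp=0xeb
r5 is caller-saved → body value

REG = 0x82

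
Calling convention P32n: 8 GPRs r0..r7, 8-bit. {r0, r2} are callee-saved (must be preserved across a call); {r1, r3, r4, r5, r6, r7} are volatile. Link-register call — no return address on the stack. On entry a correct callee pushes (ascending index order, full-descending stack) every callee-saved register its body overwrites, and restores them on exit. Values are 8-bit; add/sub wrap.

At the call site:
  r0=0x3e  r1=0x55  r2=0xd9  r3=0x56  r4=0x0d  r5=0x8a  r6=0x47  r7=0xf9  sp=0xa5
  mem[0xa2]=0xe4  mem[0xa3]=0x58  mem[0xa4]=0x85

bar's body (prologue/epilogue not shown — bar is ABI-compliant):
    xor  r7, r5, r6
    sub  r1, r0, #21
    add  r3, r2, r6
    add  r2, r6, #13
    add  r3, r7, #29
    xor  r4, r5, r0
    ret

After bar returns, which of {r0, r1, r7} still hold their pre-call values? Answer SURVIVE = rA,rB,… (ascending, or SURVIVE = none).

SURVIVE = r0

prologue: push r2 → mem[0xa4]=0xd9, sp=0xa4
body[0] xor  r7, r5, r6 → r7=0xcd
body[1] sub  r1, r0, #21 → r1=0x29
body[2] add  r3, r2, r6 → r3=0x20
body[3] add  r2, r6, #13 → r2=0x54
body[4] add  r3, r7, #29 → r3=0xea
body[5] xor  r4, r5, r0 → r4=0xb4
epilogue: pop r2=0xd9, sp=0xa5
r0: callee-saved, written=False
r1: caller-saved, written=True
r7: caller-saved, written=True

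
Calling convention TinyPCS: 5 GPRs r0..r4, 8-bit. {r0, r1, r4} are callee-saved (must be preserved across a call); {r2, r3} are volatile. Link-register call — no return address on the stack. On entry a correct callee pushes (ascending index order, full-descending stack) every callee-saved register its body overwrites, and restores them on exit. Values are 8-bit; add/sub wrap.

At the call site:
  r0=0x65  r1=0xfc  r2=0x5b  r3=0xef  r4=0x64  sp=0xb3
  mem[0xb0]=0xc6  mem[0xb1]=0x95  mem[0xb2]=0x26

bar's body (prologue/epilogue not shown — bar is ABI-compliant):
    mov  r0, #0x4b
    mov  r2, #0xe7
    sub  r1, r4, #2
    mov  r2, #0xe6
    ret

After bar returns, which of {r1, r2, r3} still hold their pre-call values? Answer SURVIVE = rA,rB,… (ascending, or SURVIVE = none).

prologue: push r0 → mem[0xb2]=0x65, sp=0xb2
prologue: push r1 → mem[0xb1]=0xfc, sp=0xb1
body[0] mov  r0, #0x4b → r0=0x4b
body[1] mov  r2, #0xe7 → r2=0xe7
body[2] sub  r1, r4, #2 → r1=0x62
body[3] mov  r2, #0xe6 → r2=0xe6
epilogue: pop r1=0xfc, sp=0xb2
epilogue: pop r0=0x65, sp=0xb3
r1: callee-saved, written=True
r2: caller-saved, written=True
r3: caller-saved, written=False

SURVIVE = r1,r3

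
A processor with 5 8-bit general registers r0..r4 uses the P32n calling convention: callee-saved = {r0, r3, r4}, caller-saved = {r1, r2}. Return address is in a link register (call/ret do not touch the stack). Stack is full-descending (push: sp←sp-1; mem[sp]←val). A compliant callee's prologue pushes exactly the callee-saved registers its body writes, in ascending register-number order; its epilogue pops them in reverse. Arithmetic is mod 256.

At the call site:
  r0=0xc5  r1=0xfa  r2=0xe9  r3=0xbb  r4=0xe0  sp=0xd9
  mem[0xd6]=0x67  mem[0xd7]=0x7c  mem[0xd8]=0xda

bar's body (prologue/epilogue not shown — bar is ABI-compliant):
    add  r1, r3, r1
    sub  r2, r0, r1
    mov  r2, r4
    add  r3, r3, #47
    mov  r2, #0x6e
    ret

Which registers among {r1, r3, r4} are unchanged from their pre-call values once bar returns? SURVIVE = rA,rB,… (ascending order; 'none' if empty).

prologue: push r3 -> mem[0xd8]=0xbb, sp=0xd8
body[0] add  r1, r3, r1 -> r1=0xb5
body[1] sub  r2, r0, r1 -> r2=0x10
body[2] mov  r2, r4 -> r2=0xe0
body[3] add  r3, r3, #47 -> r3=0xea
body[4] mov  r2, #0x6e -> r2=0x6e
epilogue: pop r3=0xbb, sp=0xd9
r1: caller-saved, written=True
r3: callee-saved, written=True
r4: callee-saved, written=False

SURVIVE = r3,r4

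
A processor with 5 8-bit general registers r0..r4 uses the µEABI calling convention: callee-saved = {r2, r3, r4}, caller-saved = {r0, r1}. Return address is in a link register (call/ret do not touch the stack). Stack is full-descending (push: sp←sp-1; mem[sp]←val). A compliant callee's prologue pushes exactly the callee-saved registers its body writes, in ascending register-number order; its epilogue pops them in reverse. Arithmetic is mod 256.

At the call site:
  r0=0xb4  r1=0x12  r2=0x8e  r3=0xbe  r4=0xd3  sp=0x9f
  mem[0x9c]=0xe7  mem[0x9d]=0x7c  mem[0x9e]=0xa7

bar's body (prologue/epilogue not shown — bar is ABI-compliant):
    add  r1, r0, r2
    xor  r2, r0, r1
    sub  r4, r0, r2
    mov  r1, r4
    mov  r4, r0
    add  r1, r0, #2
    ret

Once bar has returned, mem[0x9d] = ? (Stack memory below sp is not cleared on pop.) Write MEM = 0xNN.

MEM = 0xd3

prologue: push r2 → mem[0x9e]=0x8e, sp=0x9e
prologue: push r4 → mem[0x9d]=0xd3, sp=0x9d
body[0] add  r1, r0, r2 → r1=0x42
body[1] xor  r2, r0, r1 → r2=0xf6
body[2] sub  r4, r0, r2 → r4=0xbe
body[3] mov  r1, r4 → r1=0xbe
body[4] mov  r4, r0 → r4=0xb4
body[5] add  r1, r0, #2 → r1=0xb6
epilogue: pop r4=0xd3, sp=0x9e
epilogue: pop r2=0x8e, sp=0x9f
prologue pushed ['r2', 'r4'] at ['0x9e', '0x9d']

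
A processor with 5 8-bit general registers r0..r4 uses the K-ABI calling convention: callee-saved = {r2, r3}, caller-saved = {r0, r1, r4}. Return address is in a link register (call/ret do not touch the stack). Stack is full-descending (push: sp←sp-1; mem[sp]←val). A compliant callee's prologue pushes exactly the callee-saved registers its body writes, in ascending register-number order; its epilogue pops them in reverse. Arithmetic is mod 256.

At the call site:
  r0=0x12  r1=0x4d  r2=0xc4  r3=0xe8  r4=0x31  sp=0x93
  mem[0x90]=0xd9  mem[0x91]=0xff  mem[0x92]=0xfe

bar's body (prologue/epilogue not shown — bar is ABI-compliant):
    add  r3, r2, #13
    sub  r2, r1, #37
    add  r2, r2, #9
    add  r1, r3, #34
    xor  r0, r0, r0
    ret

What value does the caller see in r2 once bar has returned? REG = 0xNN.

prologue: push r2 -> mem[0x92]=0xc4, sp=0x92
prologue: push r3 -> mem[0x91]=0xe8, sp=0x91
body[0] add  r3, r2, #13 -> r3=0xd1
body[1] sub  r2, r1, #37 -> r2=0x28
body[2] add  r2, r2, #9 -> r2=0x31
body[3] add  r1, r3, #34 -> r1=0xf3
body[4] xor  r0, r0, r0 -> r0=0x00
epilogue: pop r3=0xe8, sp=0x92
epilogue: pop r2=0xc4, sp=0x93
r2 is callee-saved -> restored

REG = 0xc4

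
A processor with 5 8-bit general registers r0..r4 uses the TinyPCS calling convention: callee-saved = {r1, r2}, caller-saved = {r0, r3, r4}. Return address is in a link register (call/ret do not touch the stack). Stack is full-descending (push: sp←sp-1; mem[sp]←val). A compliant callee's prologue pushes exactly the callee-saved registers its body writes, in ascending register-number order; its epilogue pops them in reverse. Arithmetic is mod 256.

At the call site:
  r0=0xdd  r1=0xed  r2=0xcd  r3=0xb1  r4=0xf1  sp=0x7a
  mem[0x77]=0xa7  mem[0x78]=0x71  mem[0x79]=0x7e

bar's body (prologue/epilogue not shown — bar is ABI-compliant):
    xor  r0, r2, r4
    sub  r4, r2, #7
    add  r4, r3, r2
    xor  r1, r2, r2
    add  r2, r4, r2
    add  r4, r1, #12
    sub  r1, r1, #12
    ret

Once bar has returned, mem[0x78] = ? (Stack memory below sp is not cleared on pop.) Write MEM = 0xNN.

MEM = 0xcd

prologue: push r1 -> mem[0x79]=0xed, sp=0x79
prologue: push r2 -> mem[0x78]=0xcd, sp=0x78
body[0] xor  r0, r2, r4 -> r0=0x3c
body[1] sub  r4, r2, #7 -> r4=0xc6
body[2] add  r4, r3, r2 -> r4=0x7e
body[3] xor  r1, r2, r2 -> r1=0x00
body[4] add  r2, r4, r2 -> r2=0x4b
body[5] add  r4, r1, #12 -> r4=0x0c
body[6] sub  r1, r1, #12 -> r1=0xf4
epilogue: pop r2=0xcd, sp=0x79
epilogue: pop r1=0xed, sp=0x7a
prologue pushed ['r1', 'r2'] at ['0x79', '0x78']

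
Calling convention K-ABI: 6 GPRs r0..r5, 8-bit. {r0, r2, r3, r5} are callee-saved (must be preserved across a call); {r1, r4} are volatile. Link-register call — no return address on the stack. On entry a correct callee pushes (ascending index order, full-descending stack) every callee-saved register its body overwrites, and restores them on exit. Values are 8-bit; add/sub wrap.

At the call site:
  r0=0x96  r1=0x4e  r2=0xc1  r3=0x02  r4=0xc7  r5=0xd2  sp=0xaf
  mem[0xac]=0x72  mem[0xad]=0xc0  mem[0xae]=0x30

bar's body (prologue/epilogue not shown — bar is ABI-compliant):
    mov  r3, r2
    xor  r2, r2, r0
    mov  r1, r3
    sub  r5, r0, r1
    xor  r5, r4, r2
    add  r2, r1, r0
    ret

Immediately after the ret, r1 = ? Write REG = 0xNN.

prologue: push r2 → mem[0xae]=0xc1, sp=0xae
prologue: push r3 → mem[0xad]=0x02, sp=0xad
prologue: push r5 → mem[0xac]=0xd2, sp=0xac
body[0] mov  r3, r2 → r3=0xc1
body[1] xor  r2, r2, r0 → r2=0x57
body[2] mov  r1, r3 → r1=0xc1
body[3] sub  r5, r0, r1 → r5=0xd5
body[4] xor  r5, r4, r2 → r5=0x90
body[5] add  r2, r1, r0 → r2=0x57
epilogue: pop r5=0xd2, sp=0xad
epilogue: pop r3=0x02, sp=0xae
epilogue: pop r2=0xc1, sp=0xaf
r1 is caller-saved → body value

REG = 0xc1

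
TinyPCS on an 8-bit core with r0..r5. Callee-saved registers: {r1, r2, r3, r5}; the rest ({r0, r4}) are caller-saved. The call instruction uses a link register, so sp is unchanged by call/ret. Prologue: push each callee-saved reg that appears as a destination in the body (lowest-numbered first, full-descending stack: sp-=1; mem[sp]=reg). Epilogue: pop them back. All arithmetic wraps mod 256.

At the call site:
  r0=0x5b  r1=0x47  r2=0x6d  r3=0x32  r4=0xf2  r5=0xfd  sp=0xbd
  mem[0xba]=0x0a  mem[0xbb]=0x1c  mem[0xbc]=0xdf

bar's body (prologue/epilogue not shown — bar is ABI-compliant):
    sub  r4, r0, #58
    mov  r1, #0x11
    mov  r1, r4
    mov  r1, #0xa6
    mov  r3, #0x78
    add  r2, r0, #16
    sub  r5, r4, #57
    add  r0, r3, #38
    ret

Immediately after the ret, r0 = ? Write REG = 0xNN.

REG = 0x9e

prologue: push r1 -> mem[0xbc]=0x47, sp=0xbc
prologue: push r2 -> mem[0xbb]=0x6d, sp=0xbb
prologue: push r3 -> mem[0xba]=0x32, sp=0xba
prologue: push r5 -> mem[0xb9]=0xfd, sp=0xb9
body[0] sub  r4, r0, #58 -> r4=0x21
body[1] mov  r1, #0x11 -> r1=0x11
body[2] mov  r1, r4 -> r1=0x21
body[3] mov  r1, #0xa6 -> r1=0xa6
body[4] mov  r3, #0x78 -> r3=0x78
body[5] add  r2, r0, #16 -> r2=0x6b
body[6] sub  r5, r4, #57 -> r5=0xe8
body[7] add  r0, r3, #38 -> r0=0x9e
epilogue: pop r5=0xfd, sp=0xba
epilogue: pop r3=0x32, sp=0xbb
epilogue: pop r2=0x6d, sp=0xbc
epilogue: pop r1=0x47, sp=0xbd
r0 is caller-saved -> body value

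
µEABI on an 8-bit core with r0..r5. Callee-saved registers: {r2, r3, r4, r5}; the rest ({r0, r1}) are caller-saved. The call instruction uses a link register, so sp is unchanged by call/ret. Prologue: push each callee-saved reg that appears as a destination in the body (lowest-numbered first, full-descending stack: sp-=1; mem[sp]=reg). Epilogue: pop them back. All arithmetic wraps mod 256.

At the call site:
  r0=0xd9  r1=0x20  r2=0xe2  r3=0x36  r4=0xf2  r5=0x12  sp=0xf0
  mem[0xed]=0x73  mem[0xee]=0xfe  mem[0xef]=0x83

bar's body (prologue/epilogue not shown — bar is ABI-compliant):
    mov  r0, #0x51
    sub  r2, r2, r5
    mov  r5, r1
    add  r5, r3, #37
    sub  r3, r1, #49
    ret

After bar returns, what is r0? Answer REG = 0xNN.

prologue: push r2 -> mem[0xef]=0xe2, sp=0xef
prologue: push r3 -> mem[0xee]=0x36, sp=0xee
prologue: push r5 -> mem[0xed]=0x12, sp=0xed
body[0] mov  r0, #0x51 -> r0=0x51
body[1] sub  r2, r2, r5 -> r2=0xd0
body[2] mov  r5, r1 -> r5=0x20
body[3] add  r5, r3, #37 -> r5=0x5b
body[4] sub  r3, r1, #49 -> r3=0xef
epilogue: pop r5=0x12, sp=0xee
epilogue: pop r3=0x36, sp=0xef
epilogue: pop r2=0xe2, sp=0xf0
r0 is caller-saved -> body value

REG = 0x51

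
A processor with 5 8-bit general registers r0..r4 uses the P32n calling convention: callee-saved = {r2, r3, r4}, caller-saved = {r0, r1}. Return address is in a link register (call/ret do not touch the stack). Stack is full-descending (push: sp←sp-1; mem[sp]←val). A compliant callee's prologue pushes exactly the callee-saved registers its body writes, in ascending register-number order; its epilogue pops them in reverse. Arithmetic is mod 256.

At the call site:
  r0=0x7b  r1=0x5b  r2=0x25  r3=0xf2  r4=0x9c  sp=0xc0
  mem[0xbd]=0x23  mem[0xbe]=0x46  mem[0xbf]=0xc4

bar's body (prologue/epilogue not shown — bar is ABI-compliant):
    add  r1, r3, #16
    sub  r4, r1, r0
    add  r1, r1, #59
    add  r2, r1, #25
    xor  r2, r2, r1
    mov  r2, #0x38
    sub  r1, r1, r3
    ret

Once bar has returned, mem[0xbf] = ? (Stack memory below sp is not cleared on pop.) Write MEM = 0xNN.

prologue: push r2 -> mem[0xbf]=0x25, sp=0xbf
prologue: push r4 -> mem[0xbe]=0x9c, sp=0xbe
body[0] add  r1, r3, #16 -> r1=0x02
body[1] sub  r4, r1, r0 -> r4=0x87
body[2] add  r1, r1, #59 -> r1=0x3d
body[3] add  r2, r1, #25 -> r2=0x56
body[4] xor  r2, r2, r1 -> r2=0x6b
body[5] mov  r2, #0x38 -> r2=0x38
body[6] sub  r1, r1, r3 -> r1=0x4b
epilogue: pop r4=0x9c, sp=0xbf
epilogue: pop r2=0x25, sp=0xc0
prologue pushed ['r2', 'r4'] at ['0xbf', '0xbe']

MEM = 0x25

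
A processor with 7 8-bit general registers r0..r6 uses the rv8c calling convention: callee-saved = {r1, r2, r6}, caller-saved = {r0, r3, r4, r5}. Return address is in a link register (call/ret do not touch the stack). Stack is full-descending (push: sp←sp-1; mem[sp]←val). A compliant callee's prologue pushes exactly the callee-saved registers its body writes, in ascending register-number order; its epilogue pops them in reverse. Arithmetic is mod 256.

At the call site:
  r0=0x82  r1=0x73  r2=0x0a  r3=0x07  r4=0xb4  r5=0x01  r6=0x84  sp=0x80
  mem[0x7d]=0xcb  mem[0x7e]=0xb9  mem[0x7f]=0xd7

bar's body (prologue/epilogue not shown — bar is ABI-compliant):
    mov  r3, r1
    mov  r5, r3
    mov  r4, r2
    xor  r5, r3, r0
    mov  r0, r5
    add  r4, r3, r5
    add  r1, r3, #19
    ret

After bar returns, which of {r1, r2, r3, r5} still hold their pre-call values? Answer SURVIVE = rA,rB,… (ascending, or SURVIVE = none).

SURVIVE = r1,r2

prologue: push r1 -> mem[0x7f]=0x73, sp=0x7f
body[0] mov  r3, r1 -> r3=0x73
body[1] mov  r5, r3 -> r5=0x73
body[2] mov  r4, r2 -> r4=0x0a
body[3] xor  r5, r3, r0 -> r5=0xf1
body[4] mov  r0, r5 -> r0=0xf1
body[5] add  r4, r3, r5 -> r4=0x64
body[6] add  r1, r3, #19 -> r1=0x86
epilogue: pop r1=0x73, sp=0x80
r1: callee-saved, written=True
r2: callee-saved, written=False
r3: caller-saved, written=True
r5: caller-saved, written=True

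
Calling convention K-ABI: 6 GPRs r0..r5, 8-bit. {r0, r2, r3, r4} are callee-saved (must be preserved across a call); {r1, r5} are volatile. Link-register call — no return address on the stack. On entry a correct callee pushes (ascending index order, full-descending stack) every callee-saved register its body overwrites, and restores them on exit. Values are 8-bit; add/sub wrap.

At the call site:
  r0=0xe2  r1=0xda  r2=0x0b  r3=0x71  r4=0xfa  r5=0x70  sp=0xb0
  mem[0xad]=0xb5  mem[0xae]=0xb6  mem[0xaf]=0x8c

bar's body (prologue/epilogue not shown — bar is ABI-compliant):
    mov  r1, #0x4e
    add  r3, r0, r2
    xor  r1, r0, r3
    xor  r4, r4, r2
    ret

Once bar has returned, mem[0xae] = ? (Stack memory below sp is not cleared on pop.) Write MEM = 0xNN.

prologue: push r3 → mem[0xaf]=0x71, sp=0xaf
prologue: push r4 → mem[0xae]=0xfa, sp=0xae
body[0] mov  r1, #0x4e → r1=0x4e
body[1] add  r3, r0, r2 → r3=0xed
body[2] xor  r1, r0, r3 → r1=0x0f
body[3] xor  r4, r4, r2 → r4=0xf1
epilogue: pop r4=0xfa, sp=0xaf
epilogue: pop r3=0x71, sp=0xb0
prologue pushed ['r3', 'r4'] at ['0xaf', '0xae']

MEM = 0xfa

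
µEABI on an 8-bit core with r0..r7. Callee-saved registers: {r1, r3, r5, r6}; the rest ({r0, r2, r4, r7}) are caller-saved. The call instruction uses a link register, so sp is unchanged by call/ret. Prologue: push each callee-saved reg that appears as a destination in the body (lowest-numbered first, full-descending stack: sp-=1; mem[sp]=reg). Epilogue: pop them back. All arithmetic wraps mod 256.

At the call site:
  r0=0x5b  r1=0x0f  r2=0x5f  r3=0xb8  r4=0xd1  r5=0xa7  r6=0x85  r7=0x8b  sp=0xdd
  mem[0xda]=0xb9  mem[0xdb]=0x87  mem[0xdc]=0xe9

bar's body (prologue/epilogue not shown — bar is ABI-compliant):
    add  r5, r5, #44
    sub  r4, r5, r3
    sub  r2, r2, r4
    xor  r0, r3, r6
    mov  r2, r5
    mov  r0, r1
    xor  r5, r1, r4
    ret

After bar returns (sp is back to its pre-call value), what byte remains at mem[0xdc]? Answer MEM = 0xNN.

prologue: push r5 → mem[0xdc]=0xa7, sp=0xdc
body[0] add  r5, r5, #44 → r5=0xd3
body[1] sub  r4, r5, r3 → r4=0x1b
body[2] sub  r2, r2, r4 → r2=0x44
body[3] xor  r0, r3, r6 → r0=0x3d
body[4] mov  r2, r5 → r2=0xd3
body[5] mov  r0, r1 → r0=0x0f
body[6] xor  r5, r1, r4 → r5=0x14
epilogue: pop r5=0xa7, sp=0xdd
prologue pushed ['r5'] at ['0xdc']

MEM = 0xa7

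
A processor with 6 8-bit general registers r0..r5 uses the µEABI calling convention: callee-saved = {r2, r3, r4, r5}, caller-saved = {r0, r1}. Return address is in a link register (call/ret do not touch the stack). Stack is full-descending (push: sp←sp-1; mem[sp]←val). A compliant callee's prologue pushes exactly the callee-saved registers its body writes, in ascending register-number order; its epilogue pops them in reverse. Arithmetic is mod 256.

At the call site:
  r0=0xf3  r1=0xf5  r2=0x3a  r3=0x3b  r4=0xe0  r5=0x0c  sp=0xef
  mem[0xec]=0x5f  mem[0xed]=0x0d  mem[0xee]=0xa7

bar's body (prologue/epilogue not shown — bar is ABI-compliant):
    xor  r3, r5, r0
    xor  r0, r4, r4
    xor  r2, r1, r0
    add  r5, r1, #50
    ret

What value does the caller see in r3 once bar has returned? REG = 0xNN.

prologue: push r2 -> mem[0xee]=0x3a, sp=0xee
prologue: push r3 -> mem[0xed]=0x3b, sp=0xed
prologue: push r5 -> mem[0xec]=0x0c, sp=0xec
body[0] xor  r3, r5, r0 -> r3=0xff
body[1] xor  r0, r4, r4 -> r0=0x00
body[2] xor  r2, r1, r0 -> r2=0xf5
body[3] add  r5, r1, #50 -> r5=0x27
epilogue: pop r5=0x0c, sp=0xed
epilogue: pop r3=0x3b, sp=0xee
epilogue: pop r2=0x3a, sp=0xef
r3 is callee-saved -> restored

REG = 0x3b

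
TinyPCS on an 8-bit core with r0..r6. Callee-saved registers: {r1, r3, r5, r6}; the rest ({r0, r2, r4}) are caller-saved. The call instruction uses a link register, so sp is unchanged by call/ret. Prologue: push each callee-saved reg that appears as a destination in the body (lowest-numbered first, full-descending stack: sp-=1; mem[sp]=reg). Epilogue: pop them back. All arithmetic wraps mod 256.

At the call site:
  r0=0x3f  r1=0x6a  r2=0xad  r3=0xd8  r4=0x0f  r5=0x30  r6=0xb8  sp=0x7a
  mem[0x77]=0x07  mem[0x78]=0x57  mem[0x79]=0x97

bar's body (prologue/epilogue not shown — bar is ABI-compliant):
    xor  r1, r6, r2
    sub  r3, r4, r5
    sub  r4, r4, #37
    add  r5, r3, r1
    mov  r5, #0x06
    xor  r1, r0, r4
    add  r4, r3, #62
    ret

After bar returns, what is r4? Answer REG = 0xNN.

REG = 0x1d

prologue: push r1 → mem[0x79]=0x6a, sp=0x79
prologue: push r3 → mem[0x78]=0xd8, sp=0x78
prologue: push r5 → mem[0x77]=0x30, sp=0x77
body[0] xor  r1, r6, r2 → r1=0x15
body[1] sub  r3, r4, r5 → r3=0xdf
body[2] sub  r4, r4, #37 → r4=0xea
body[3] add  r5, r3, r1 → r5=0xf4
body[4] mov  r5, #0x06 → r5=0x06
body[5] xor  r1, r0, r4 → r1=0xd5
body[6] add  r4, r3, #62 → r4=0x1d
epilogue: pop r5=0x30, sp=0x78
epilogue: pop r3=0xd8, sp=0x79
epilogue: pop r1=0x6a, sp=0x7a
r4 is caller-saved → body value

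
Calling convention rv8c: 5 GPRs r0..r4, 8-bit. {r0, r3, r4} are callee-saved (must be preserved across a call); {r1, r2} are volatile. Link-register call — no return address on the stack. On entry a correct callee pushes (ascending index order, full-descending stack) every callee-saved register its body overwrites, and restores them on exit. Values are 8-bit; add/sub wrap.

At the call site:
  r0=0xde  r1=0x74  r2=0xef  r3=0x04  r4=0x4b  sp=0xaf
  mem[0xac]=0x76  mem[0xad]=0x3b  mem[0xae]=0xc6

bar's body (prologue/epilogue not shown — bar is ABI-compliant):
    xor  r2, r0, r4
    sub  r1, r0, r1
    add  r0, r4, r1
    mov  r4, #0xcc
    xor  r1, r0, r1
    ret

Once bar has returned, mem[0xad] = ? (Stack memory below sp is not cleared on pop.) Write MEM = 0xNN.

prologue: push r0 → mem[0xae]=0xde, sp=0xae
prologue: push r4 → mem[0xad]=0x4b, sp=0xad
body[0] xor  r2, r0, r4 → r2=0x95
body[1] sub  r1, r0, r1 → r1=0x6a
body[2] add  r0, r4, r1 → r0=0xb5
body[3] mov  r4, #0xcc → r4=0xcc
body[4] xor  r1, r0, r1 → r1=0xdf
epilogue: pop r4=0x4b, sp=0xae
epilogue: pop r0=0xde, sp=0xaf
prologue pushed ['r0', 'r4'] at ['0xae', '0xad']

MEM = 0x4b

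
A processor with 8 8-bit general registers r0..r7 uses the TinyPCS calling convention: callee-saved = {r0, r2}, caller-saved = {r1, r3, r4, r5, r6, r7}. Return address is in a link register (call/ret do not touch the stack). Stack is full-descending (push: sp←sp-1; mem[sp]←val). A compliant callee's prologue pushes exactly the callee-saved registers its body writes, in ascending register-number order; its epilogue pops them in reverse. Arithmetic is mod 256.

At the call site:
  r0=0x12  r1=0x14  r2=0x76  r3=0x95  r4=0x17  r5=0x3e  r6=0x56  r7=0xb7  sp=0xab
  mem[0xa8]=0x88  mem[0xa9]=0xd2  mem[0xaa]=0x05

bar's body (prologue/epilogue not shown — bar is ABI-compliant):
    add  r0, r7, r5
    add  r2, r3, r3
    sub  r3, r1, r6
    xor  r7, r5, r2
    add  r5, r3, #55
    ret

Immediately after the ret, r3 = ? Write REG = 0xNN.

prologue: push r0 -> mem[0xaa]=0x12, sp=0xaa
prologue: push r2 -> mem[0xa9]=0x76, sp=0xa9
body[0] add  r0, r7, r5 -> r0=0xf5
body[1] add  r2, r3, r3 -> r2=0x2a
body[2] sub  r3, r1, r6 -> r3=0xbe
body[3] xor  r7, r5, r2 -> r7=0x14
body[4] add  r5, r3, #55 -> r5=0xf5
epilogue: pop r2=0x76, sp=0xaa
epilogue: pop r0=0x12, sp=0xab
r3 is caller-saved -> body value

REG = 0xbe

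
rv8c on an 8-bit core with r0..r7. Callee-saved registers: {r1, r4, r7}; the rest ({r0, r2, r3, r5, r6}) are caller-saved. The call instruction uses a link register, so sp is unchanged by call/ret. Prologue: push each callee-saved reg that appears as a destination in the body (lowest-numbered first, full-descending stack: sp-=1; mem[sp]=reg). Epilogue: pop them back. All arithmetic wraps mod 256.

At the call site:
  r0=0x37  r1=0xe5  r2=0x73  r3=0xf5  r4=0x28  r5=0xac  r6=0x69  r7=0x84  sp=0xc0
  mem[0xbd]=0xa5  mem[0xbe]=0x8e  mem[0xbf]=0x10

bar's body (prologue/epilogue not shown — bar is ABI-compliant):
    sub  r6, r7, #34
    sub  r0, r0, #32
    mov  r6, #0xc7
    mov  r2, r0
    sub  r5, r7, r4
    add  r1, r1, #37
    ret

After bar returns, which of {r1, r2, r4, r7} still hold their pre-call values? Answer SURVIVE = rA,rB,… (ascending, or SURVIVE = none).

prologue: push r1 → mem[0xbf]=0xe5, sp=0xbf
body[0] sub  r6, r7, #34 → r6=0x62
body[1] sub  r0, r0, #32 → r0=0x17
body[2] mov  r6, #0xc7 → r6=0xc7
body[3] mov  r2, r0 → r2=0x17
body[4] sub  r5, r7, r4 → r5=0x5c
body[5] add  r1, r1, #37 → r1=0x0a
epilogue: pop r1=0xe5, sp=0xc0
r1: callee-saved, written=True
r2: caller-saved, written=True
r4: callee-saved, written=False
r7: callee-saved, written=False

SURVIVE = r1,r4,r7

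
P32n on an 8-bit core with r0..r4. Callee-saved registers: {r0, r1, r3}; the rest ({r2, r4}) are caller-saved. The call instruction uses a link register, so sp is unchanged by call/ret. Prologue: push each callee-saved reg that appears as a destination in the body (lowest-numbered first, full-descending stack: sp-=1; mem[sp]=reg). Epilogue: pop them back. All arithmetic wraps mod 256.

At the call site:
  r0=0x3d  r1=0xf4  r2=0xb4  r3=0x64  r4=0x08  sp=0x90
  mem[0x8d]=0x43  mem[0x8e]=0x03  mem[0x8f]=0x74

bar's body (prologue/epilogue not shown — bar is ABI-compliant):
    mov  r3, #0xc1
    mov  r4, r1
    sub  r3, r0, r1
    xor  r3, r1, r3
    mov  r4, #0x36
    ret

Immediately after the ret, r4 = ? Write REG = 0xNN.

REG = 0x36

prologue: push r3 -> mem[0x8f]=0x64, sp=0x8f
body[0] mov  r3, #0xc1 -> r3=0xc1
body[1] mov  r4, r1 -> r4=0xf4
body[2] sub  r3, r0, r1 -> r3=0x49
body[3] xor  r3, r1, r3 -> r3=0xbd
body[4] mov  r4, #0x36 -> r4=0x36
epilogue: pop r3=0x64, sp=0x90
r4 is caller-saved -> body value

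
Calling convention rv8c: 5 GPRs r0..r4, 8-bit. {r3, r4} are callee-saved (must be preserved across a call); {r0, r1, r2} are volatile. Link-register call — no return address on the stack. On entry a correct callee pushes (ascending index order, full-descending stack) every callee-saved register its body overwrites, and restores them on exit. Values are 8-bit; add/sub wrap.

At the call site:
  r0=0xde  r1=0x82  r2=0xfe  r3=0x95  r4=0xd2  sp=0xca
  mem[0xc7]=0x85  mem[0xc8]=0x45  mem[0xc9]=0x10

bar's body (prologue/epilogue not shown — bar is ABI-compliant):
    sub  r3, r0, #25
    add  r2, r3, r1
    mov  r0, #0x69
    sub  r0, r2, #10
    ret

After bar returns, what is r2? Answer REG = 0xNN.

REG = 0x47

prologue: push r3 → mem[0xc9]=0x95, sp=0xc9
body[0] sub  r3, r0, #25 → r3=0xc5
body[1] add  r2, r3, r1 → r2=0x47
body[2] mov  r0, #0x69 → r0=0x69
body[3] sub  r0, r2, #10 → r0=0x3d
epilogue: pop r3=0x95, sp=0xca
r2 is caller-saved → body value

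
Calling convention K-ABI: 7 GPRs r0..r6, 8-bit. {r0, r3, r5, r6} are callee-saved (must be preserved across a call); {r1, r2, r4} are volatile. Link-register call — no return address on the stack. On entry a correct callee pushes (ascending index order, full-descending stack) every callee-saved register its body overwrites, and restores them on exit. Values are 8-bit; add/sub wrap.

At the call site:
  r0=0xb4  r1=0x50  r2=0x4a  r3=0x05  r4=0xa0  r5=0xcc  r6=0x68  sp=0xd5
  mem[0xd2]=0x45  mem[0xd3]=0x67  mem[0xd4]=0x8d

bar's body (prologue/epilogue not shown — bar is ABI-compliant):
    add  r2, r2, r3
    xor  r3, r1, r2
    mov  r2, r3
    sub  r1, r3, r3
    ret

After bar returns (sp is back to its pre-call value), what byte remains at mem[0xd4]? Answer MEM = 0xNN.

MEM = 0x05

prologue: push r3 -> mem[0xd4]=0x05, sp=0xd4
body[0] add  r2, r2, r3 -> r2=0x4f
body[1] xor  r3, r1, r2 -> r3=0x1f
body[2] mov  r2, r3 -> r2=0x1f
body[3] sub  r1, r3, r3 -> r1=0x00
epilogue: pop r3=0x05, sp=0xd5
prologue pushed ['r3'] at ['0xd4']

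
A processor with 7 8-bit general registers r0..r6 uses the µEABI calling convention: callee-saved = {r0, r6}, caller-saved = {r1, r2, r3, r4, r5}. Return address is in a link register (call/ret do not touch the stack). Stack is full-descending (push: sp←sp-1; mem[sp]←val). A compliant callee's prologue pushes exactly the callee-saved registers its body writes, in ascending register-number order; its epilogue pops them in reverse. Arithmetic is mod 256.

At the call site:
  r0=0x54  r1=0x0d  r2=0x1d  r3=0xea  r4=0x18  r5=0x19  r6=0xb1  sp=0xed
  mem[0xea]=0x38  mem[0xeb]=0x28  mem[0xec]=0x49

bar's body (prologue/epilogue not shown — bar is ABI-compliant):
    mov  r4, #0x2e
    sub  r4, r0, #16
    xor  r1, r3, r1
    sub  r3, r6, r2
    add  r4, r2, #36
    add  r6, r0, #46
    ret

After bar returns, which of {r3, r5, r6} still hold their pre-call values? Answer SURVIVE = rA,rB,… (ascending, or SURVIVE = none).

SURVIVE = r5,r6

prologue: push r6 -> mem[0xec]=0xb1, sp=0xec
body[0] mov  r4, #0x2e -> r4=0x2e
body[1] sub  r4, r0, #16 -> r4=0x44
body[2] xor  r1, r3, r1 -> r1=0xe7
body[3] sub  r3, r6, r2 -> r3=0x94
body[4] add  r4, r2, #36 -> r4=0x41
body[5] add  r6, r0, #46 -> r6=0x82
epilogue: pop r6=0xb1, sp=0xed
r3: caller-saved, written=True
r5: caller-saved, written=False
r6: callee-saved, written=True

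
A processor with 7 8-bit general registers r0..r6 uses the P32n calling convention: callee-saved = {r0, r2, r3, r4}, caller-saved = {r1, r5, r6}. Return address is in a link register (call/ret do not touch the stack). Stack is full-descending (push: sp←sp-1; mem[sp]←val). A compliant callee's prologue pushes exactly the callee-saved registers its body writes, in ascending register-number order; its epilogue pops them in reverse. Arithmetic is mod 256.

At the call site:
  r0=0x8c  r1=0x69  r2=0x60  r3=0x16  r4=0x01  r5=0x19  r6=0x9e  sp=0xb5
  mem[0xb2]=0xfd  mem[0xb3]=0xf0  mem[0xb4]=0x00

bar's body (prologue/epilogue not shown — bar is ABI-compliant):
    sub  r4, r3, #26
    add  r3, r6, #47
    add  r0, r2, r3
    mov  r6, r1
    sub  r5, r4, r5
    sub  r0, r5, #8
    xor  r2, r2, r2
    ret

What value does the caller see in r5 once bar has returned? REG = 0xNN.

prologue: push r0 -> mem[0xb4]=0x8c, sp=0xb4
prologue: push r2 -> mem[0xb3]=0x60, sp=0xb3
prologue: push r3 -> mem[0xb2]=0x16, sp=0xb2
prologue: push r4 -> mem[0xb1]=0x01, sp=0xb1
body[0] sub  r4, r3, #26 -> r4=0xfc
body[1] add  r3, r6, #47 -> r3=0xcd
body[2] add  r0, r2, r3 -> r0=0x2d
body[3] mov  r6, r1 -> r6=0x69
body[4] sub  r5, r4, r5 -> r5=0xe3
body[5] sub  r0, r5, #8 -> r0=0xdb
body[6] xor  r2, r2, r2 -> r2=0x00
epilogue: pop r4=0x01, sp=0xb2
epilogue: pop r3=0x16, sp=0xb3
epilogue: pop r2=0x60, sp=0xb4
epilogue: pop r0=0x8c, sp=0xb5
r5 is caller-saved -> body value

REG = 0xe3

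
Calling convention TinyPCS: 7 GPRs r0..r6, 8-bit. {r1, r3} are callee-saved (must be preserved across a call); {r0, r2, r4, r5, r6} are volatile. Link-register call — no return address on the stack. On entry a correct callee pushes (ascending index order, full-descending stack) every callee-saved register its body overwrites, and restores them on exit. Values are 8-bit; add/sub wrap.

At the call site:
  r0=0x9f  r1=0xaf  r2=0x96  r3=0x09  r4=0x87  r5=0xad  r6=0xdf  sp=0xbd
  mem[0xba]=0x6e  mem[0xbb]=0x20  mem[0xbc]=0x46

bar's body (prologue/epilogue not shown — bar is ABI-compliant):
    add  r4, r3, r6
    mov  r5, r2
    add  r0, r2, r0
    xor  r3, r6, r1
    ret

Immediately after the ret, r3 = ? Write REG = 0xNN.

prologue: push r3 -> mem[0xbc]=0x09, sp=0xbc
body[0] add  r4, r3, r6 -> r4=0xe8
body[1] mov  r5, r2 -> r5=0x96
body[2] add  r0, r2, r0 -> r0=0x35
body[3] xor  r3, r6, r1 -> r3=0x70
epilogue: pop r3=0x09, sp=0xbd
r3 is callee-saved -> restored

REG = 0x09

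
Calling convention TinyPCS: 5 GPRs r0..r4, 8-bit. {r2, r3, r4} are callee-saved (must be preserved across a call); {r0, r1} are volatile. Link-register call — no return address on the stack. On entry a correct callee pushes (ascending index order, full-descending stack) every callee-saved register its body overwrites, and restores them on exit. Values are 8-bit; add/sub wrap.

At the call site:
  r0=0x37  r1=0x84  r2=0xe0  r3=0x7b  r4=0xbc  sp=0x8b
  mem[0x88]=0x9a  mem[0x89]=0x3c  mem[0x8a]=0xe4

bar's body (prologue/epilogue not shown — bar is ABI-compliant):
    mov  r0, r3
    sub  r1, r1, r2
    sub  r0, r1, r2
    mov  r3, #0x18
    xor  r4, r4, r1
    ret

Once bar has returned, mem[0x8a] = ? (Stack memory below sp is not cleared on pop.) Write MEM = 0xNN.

prologue: push r3 -> mem[0x8a]=0x7b, sp=0x8a
prologue: push r4 -> mem[0x89]=0xbc, sp=0x89
body[0] mov  r0, r3 -> r0=0x7b
body[1] sub  r1, r1, r2 -> r1=0xa4
body[2] sub  r0, r1, r2 -> r0=0xc4
body[3] mov  r3, #0x18 -> r3=0x18
body[4] xor  r4, r4, r1 -> r4=0x18
epilogue: pop r4=0xbc, sp=0x8a
epilogue: pop r3=0x7b, sp=0x8b
prologue pushed ['r3', 'r4'] at ['0x8a', '0x89']

MEM = 0x7b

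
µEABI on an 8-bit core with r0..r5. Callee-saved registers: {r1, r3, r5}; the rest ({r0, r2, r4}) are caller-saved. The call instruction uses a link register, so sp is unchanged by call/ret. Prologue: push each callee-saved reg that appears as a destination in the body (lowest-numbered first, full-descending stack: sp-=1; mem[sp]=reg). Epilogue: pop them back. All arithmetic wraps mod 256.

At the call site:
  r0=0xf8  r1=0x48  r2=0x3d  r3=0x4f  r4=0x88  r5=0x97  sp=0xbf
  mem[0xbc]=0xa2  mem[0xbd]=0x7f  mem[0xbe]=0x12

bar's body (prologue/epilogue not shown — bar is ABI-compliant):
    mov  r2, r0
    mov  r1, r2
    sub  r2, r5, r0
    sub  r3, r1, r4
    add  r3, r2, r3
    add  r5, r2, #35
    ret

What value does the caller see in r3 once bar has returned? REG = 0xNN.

prologue: push r1 -> mem[0xbe]=0x48, sp=0xbe
prologue: push r3 -> mem[0xbd]=0x4f, sp=0xbd
prologue: push r5 -> mem[0xbc]=0x97, sp=0xbc
body[0] mov  r2, r0 -> r2=0xf8
body[1] mov  r1, r2 -> r1=0xf8
body[2] sub  r2, r5, r0 -> r2=0x9f
body[3] sub  r3, r1, r4 -> r3=0x70
body[4] add  r3, r2, r3 -> r3=0x0f
body[5] add  r5, r2, #35 -> r5=0xc2
epilogue: pop r5=0x97, sp=0xbd
epilogue: pop r3=0x4f, sp=0xbe
epilogue: pop r1=0x48, sp=0xbf
r3 is callee-saved -> restored

REG = 0x4f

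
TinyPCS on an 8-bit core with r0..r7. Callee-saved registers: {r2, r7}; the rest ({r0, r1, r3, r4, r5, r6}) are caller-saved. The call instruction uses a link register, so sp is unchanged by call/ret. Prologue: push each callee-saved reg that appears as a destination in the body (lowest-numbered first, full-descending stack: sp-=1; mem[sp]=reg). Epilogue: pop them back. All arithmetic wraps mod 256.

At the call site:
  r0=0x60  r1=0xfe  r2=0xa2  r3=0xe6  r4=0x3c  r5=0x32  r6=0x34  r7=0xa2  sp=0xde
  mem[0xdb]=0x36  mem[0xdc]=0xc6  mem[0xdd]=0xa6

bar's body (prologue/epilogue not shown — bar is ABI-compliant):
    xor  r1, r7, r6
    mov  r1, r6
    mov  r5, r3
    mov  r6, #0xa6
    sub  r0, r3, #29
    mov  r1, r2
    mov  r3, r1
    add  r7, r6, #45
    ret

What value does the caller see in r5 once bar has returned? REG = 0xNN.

prologue: push r7 → mem[0xdd]=0xa2, sp=0xdd
body[0] xor  r1, r7, r6 → r1=0x96
body[1] mov  r1, r6 → r1=0x34
body[2] mov  r5, r3 → r5=0xe6
body[3] mov  r6, #0xa6 → r6=0xa6
body[4] sub  r0, r3, #29 → r0=0xc9
body[5] mov  r1, r2 → r1=0xa2
body[6] mov  r3, r1 → r3=0xa2
body[7] add  r7, r6, #45 → r7=0xd3
epilogue: pop r7=0xa2, sp=0xde
r5 is caller-saved → body value

REG = 0xe6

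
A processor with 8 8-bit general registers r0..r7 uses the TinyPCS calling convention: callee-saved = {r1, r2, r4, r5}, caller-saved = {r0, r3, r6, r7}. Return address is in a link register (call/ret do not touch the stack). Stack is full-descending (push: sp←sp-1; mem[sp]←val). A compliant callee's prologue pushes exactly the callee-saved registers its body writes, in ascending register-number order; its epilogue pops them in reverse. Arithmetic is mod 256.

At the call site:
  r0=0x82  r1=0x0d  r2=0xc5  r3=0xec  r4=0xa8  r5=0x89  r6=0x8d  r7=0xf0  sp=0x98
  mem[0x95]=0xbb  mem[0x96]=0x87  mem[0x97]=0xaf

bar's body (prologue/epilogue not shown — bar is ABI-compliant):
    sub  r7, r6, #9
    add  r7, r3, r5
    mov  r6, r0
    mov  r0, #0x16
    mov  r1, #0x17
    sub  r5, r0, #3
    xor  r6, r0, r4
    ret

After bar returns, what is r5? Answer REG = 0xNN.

REG = 0x89

prologue: push r1 -> mem[0x97]=0x0d, sp=0x97
prologue: push r5 -> mem[0x96]=0x89, sp=0x96
body[0] sub  r7, r6, #9 -> r7=0x84
body[1] add  r7, r3, r5 -> r7=0x75
body[2] mov  r6, r0 -> r6=0x82
body[3] mov  r0, #0x16 -> r0=0x16
body[4] mov  r1, #0x17 -> r1=0x17
body[5] sub  r5, r0, #3 -> r5=0x13
body[6] xor  r6, r0, r4 -> r6=0xbe
epilogue: pop r5=0x89, sp=0x97
epilogue: pop r1=0x0d, sp=0x98
r5 is callee-saved -> restored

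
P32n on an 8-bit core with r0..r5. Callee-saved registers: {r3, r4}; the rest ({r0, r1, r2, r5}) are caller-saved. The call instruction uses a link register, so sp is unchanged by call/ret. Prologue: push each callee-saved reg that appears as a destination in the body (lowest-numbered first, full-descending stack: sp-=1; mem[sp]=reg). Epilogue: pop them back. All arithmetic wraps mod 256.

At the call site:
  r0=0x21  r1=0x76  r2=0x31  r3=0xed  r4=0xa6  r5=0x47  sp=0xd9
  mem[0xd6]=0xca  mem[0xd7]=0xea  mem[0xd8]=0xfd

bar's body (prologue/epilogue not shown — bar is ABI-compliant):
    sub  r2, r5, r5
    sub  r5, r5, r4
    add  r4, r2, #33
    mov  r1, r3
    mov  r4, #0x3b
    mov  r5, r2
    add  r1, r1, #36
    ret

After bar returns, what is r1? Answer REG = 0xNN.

prologue: push r4 -> mem[0xd8]=0xa6, sp=0xd8
body[0] sub  r2, r5, r5 -> r2=0x00
body[1] sub  r5, r5, r4 -> r5=0xa1
body[2] add  r4, r2, #33 -> r4=0x21
body[3] mov  r1, r3 -> r1=0xed
body[4] mov  r4, #0x3b -> r4=0x3b
body[5] mov  r5, r2 -> r5=0x00
body[6] add  r1, r1, #36 -> r1=0x11
epilogue: pop r4=0xa6, sp=0xd9
r1 is caller-saved -> body value

REG = 0x11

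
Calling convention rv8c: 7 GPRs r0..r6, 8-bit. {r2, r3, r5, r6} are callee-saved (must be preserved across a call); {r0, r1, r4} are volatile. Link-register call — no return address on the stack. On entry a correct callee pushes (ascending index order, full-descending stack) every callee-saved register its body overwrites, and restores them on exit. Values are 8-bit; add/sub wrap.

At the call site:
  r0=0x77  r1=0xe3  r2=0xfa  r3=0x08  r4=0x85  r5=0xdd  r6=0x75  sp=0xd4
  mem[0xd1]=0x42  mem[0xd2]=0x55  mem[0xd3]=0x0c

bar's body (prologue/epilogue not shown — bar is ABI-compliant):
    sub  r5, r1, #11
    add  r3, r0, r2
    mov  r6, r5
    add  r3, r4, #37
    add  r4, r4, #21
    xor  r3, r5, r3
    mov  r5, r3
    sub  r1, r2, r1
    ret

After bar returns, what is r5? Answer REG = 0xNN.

prologue: push r3 -> mem[0xd3]=0x08, sp=0xd3
prologue: push r5 -> mem[0xd2]=0xdd, sp=0xd2
prologue: push r6 -> mem[0xd1]=0x75, sp=0xd1
body[0] sub  r5, r1, #11 -> r5=0xd8
body[1] add  r3, r0, r2 -> r3=0x71
body[2] mov  r6, r5 -> r6=0xd8
body[3] add  r3, r4, #37 -> r3=0xaa
body[4] add  r4, r4, #21 -> r4=0x9a
body[5] xor  r3, r5, r3 -> r3=0x72
body[6] mov  r5, r3 -> r5=0x72
body[7] sub  r1, r2, r1 -> r1=0x17
epilogue: pop r6=0x75, sp=0xd2
epilogue: pop r5=0xdd, sp=0xd3
epilogue: pop r3=0x08, sp=0xd4
r5 is callee-saved -> restored

REG = 0xdd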